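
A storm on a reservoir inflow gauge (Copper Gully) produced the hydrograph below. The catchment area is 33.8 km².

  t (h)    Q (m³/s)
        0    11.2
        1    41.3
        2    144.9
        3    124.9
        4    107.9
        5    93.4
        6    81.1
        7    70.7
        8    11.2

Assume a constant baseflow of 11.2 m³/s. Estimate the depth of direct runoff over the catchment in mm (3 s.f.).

d ≈ 62.4 mm

Direct runoff: 0.0, 30.1, 133.7, 113.7, 96.7, 82.2, 69.9, 59.5, 0.0 m³/s; ΣQ_DR = 585.8 m³/s.
V = ΣQ_DR · Δt = 585.8 × 3600 s = 2.109 × 10^6 m³.
Over A = 33.8 km², depth = V / A = 62.4 mm.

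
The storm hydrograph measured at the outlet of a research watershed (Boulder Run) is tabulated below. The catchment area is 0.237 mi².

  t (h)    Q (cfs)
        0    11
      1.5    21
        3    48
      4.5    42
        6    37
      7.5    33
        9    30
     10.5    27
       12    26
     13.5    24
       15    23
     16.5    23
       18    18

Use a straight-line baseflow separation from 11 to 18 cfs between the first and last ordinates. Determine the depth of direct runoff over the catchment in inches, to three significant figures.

d ≈ 1.71 in

Direct runoff: 0.00, 9.42, 35.83, 29.25, 23.67, 19.08, 15.50, 11.92, 10.33, 7.75, 6.17, 5.58, 0.00 cfs; ΣQ_DR = 174.5 cfs.
V = ΣQ_DR · Δt = 174.5 × 5400 s = 9.423 × 10^5 ft³.
Over A = 0.237 mi², depth = V / A = 1.71 in.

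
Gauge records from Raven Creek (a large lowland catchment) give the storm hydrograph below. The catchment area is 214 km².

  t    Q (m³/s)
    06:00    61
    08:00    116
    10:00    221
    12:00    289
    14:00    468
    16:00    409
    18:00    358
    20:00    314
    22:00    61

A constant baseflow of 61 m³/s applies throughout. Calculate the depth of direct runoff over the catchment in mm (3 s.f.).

Direct runoff: 0.0, 55.0, 160.0, 228.0, 407.0, 348.0, 297.0, 253.0, 0.0 m³/s; ΣQ_DR = 1748 m³/s.
V = ΣQ_DR · Δt = 1748 × 7200 s = 1.259 × 10^7 m³.
Over A = 214 km², depth = V / A = 58.8 mm.

d ≈ 58.8 mm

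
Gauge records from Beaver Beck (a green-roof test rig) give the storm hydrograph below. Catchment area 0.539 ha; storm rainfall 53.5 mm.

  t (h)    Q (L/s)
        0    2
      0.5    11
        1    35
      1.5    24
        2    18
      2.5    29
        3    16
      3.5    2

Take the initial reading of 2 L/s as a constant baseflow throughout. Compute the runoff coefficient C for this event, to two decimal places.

C ≈ 0.76

ΣQ_DR = 121.0 L/s; V = ΣQ_DR·Δt = 2.178 × 10^5 L.
Runoff depth d = V / A = 40.41 mm.
C = d / P = 40.41 / 53.5 = 0.76.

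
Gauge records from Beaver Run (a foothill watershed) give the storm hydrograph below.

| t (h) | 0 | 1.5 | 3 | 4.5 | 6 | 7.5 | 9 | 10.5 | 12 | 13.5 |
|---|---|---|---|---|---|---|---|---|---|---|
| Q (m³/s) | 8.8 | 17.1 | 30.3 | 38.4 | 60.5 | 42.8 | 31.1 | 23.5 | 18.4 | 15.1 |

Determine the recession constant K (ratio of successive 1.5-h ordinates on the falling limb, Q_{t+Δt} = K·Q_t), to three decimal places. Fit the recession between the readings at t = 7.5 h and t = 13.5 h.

K ≈ 0.771

Using the recession-limb readings at t = 7.5 h and t = 13.5 h: Q falls from 42.8 to 15.1 m³/s over 4 intervals.
K = (Q₂/Q₁)^(1/4) = (15.1/42.8)^(1/4) = 0.771.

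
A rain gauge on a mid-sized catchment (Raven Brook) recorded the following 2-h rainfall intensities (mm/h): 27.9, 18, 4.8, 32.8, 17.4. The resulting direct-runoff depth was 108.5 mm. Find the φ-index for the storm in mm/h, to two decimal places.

φ ≈ 10.46 mm/h

Only the 4 blocks with intensity above φ contribute runoff: 27.9, 18, 32.8, 17.4 mm/h.
Σ(I−φ)·Δt = d  ⇒  (27.9+18+32.8+17.4 − 4φ)·2 = 108.5
φ = (96.10 − 108.5/2) / 4 = 10.46 mm/h.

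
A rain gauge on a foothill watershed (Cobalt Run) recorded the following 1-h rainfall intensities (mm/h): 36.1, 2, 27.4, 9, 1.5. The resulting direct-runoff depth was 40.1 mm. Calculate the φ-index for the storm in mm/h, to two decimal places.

Only the 2 blocks with intensity above φ contribute runoff: 36.1, 27.4 mm/h.
Σ(I−φ)·Δt = d  ⇒  (36.1+27.4 − 2φ)·1 = 40.1
φ = (63.50 − 40.1/1) / 2 = 11.70 mm/h.

φ ≈ 11.70 mm/h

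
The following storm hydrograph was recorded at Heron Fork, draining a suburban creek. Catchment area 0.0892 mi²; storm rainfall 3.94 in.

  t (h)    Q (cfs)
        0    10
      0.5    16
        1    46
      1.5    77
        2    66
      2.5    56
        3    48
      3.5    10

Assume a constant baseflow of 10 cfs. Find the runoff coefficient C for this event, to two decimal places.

C ≈ 0.55

ΣQ_DR = 249.0 cfs; V = ΣQ_DR·Δt = 4.482 × 10^5 ft³.
Runoff depth d = V / A = 2.163 in.
C = d / P = 2.163 / 3.94 = 0.55.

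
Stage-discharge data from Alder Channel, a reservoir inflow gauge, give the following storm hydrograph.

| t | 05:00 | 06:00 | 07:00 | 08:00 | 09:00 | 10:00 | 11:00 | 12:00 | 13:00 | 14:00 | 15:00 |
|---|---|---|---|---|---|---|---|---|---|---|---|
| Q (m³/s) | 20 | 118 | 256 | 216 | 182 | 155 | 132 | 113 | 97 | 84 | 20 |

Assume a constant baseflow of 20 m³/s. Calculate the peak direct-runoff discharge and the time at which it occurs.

Subtracting baseflow gives direct-runoff ordinates: 0.0, 98.0, 236.0, 196.0, 162.0, 135.0, 112.0, 93.0, 77.0, 64.0, 0.0 m³/s.
The maximum is 236.0 m³/s, occurring at the reading for t = 07:00.

Q_p = 236.0 m³/s at t = 07:00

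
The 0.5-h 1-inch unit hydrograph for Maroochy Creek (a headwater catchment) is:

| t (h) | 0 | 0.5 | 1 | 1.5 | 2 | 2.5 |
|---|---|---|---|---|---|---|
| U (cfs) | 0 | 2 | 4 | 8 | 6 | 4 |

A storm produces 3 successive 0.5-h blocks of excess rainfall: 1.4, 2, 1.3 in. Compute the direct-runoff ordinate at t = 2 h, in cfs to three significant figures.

By discrete convolution, Q_j = Σ (P_i / 1 in) · U_{j−i}.
At t = 2 h (j=4): Q = (1.4/1)·6 + (2/1)·8 + (1.3/1)·4 = 29.6 cfs.

Q ≈ 29.6 cfs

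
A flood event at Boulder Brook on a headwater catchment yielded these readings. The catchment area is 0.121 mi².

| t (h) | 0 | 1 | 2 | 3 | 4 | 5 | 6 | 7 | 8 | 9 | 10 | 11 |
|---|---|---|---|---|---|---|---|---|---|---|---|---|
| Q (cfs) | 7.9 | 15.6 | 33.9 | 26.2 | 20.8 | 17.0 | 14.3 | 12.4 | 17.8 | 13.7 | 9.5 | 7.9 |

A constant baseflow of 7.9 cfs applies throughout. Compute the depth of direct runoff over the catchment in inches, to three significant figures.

d ≈ 1.31 in

Direct runoff: 0.0, 7.7, 26.0, 18.3, 12.9, 9.1, 6.4, 4.5, 9.9, 5.8, 1.6, 0.0 cfs; ΣQ_DR = 102.2 cfs.
V = ΣQ_DR · Δt = 102.2 × 3600 s = 3.679 × 10^5 ft³.
Over A = 0.121 mi², depth = V / A = 1.31 in.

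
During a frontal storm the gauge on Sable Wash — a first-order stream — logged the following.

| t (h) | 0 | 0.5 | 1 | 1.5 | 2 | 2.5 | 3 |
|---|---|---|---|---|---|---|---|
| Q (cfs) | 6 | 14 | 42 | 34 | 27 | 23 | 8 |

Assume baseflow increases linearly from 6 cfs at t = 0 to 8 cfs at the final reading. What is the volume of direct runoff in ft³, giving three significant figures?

V ≈ 1.89 × 10^5 ft³

Direct-runoff ordinates (Q − Q_b): 0.00, 7.67, 35.33, 27.00, 19.67, 15.33, 0.00 cfs.
ΣQ_DR = 105.0 cfs.
With Δt = 0.5 h = 1800 s, V = ΣQ_DR · Δt = 105.0 × 1800 = 1.89 × 10^5 ft³.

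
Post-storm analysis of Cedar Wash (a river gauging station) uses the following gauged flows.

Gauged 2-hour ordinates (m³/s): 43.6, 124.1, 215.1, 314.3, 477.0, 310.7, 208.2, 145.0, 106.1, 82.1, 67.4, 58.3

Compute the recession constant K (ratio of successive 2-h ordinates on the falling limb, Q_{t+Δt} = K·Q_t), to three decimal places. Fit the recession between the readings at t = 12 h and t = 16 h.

K ≈ 0.714

Using the recession-limb readings at t = 12 h and t = 16 h: Q falls from 208.2 to 106.1 m³/s over 2 intervals.
K = (Q₂/Q₁)^(1/2) = (106.1/208.2)^(1/2) = 0.714.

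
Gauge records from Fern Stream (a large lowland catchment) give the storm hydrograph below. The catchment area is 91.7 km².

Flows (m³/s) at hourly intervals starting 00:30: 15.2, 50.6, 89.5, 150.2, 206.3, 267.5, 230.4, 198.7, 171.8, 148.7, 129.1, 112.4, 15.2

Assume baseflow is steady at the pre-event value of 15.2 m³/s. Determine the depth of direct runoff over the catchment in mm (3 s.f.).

d ≈ 62.3 mm

Direct runoff: 0.0, 35.4, 74.3, 135.0, 191.1, 252.3, 215.2, 183.5, 156.6, 133.5, 113.9, 97.2, 0.0 m³/s; ΣQ_DR = 1588 m³/s.
V = ΣQ_DR · Δt = 1588 × 3600 s = 5.717 × 10^6 m³.
Over A = 91.7 km², depth = V / A = 62.3 mm.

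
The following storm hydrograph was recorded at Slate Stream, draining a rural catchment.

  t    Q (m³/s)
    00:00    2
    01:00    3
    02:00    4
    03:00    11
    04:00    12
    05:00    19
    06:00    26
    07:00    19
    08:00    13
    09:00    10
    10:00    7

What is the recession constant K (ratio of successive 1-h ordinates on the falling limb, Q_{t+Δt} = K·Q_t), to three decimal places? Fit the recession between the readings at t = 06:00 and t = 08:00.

K ≈ 0.707

Using the recession-limb readings at t = 06:00 and t = 08:00: Q falls from 26 to 13 m³/s over 2 intervals.
K = (Q₂/Q₁)^(1/2) = (13/26)^(1/2) = 0.707.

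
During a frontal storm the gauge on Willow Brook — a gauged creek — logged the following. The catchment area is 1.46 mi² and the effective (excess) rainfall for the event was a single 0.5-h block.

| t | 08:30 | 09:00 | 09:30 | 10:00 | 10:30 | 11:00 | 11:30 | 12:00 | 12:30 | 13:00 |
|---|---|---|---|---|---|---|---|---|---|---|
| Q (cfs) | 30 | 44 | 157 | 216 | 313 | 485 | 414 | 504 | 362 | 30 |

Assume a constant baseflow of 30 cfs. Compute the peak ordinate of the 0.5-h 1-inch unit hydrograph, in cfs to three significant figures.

Direct runoff: 0.0, 14.0, 127.0, 186.0, 283.0, 455.0, 384.0, 474.0, 332.0, 0.0 cfs; ΣQ_DR = 2255 cfs, peak = 474.0 cfs.
Runoff depth d = ΣQ_DR·Δt / A = 2255 × 1800 / (1.46 mi²) = 1.197 in.
The 1-inch UH is the DRH scaled by (1 in)/d, so U_p = 474.0 × 1/1.197 = 396 cfs.

U_p ≈ 396 cfs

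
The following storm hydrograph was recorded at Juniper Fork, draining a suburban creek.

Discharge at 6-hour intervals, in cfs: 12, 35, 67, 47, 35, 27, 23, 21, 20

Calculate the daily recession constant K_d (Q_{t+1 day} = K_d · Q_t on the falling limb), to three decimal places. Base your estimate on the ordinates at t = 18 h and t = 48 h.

Between t = 18 h and t = 48 h the flow falls from 47 to 20 cfs over 5×6 h = 30 h.
Per-interval ratio K = (20/47)^(1/5) = 0.8429; K_d = K^(24/6) = 0.505.

K_d ≈ 0.505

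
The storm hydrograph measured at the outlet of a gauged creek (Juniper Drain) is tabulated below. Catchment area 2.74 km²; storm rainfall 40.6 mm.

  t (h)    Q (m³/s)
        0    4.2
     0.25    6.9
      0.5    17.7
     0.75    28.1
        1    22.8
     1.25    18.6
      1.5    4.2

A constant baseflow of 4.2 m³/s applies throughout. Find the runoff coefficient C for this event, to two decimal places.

C ≈ 0.59

ΣQ_DR = 73.10 m³/s; V = ΣQ_DR·Δt = 65790 m³.
Runoff depth d = V / A = 24.01 mm.
C = d / P = 24.01 / 40.6 = 0.59.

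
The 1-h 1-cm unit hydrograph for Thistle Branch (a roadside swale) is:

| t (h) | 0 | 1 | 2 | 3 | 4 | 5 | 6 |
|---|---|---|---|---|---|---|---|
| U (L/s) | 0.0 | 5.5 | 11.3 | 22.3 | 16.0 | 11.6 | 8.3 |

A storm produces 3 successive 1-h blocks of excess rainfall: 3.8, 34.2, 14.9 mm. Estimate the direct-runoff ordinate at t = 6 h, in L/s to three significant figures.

By discrete convolution, Q_j = Σ (P_i / 10 mm) · U_{j−i}.
At t = 6 h (j=6): Q = (3.8/10)·8.3 + (34.2/10)·11.6 + (14.9/10)·16.0 = 66.7 L/s.

Q ≈ 66.7 L/s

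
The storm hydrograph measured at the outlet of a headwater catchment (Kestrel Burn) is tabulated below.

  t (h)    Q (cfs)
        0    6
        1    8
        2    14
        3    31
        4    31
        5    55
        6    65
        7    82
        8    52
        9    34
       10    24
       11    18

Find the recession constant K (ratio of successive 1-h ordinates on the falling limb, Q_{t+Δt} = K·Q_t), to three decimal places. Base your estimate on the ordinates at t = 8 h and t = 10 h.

K ≈ 0.679

Using the recession-limb readings at t = 8 h and t = 10 h: Q falls from 52 to 24 cfs over 2 intervals.
K = (Q₂/Q₁)^(1/2) = (24/52)^(1/2) = 0.679.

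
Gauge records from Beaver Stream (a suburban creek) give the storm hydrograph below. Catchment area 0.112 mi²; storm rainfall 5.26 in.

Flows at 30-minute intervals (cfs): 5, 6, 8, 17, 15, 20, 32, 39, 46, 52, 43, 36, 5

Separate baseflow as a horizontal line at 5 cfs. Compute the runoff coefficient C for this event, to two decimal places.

ΣQ_DR = 259.0 cfs; V = ΣQ_DR·Δt = 4.662 × 10^5 ft³.
Runoff depth d = V / A = 1.792 in.
C = d / P = 1.792 / 5.26 = 0.34.

C ≈ 0.34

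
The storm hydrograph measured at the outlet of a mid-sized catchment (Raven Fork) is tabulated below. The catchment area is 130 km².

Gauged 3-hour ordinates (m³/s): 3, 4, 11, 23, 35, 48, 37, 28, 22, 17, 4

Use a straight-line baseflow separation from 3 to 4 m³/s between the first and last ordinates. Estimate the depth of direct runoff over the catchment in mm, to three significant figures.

Direct runoff: 0.00, 0.90, 7.80, 19.70, 31.60, 44.50, 33.40, 24.30, 18.20, 13.10, 0.00 m³/s; ΣQ_DR = 193.5 m³/s.
V = ΣQ_DR · Δt = 193.5 × 10800 s = 2.090 × 10^6 m³.
Over A = 130 km², depth = V / A = 16.1 mm.

d ≈ 16.1 mm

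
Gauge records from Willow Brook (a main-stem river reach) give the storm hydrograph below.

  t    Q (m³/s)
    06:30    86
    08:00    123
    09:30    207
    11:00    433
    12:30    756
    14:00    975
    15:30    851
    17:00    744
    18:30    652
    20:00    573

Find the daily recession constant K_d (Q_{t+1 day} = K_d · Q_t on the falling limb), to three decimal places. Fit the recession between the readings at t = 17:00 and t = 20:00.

Between t = 17:00 and t = 20:00 the flow falls from 744 to 573 m³/s over 2×1.5 h = 3 h.
Per-interval ratio K = (573/744)^(1/2) = 0.8776; K_d = K^(24/1.5) = 0.124.

K_d ≈ 0.124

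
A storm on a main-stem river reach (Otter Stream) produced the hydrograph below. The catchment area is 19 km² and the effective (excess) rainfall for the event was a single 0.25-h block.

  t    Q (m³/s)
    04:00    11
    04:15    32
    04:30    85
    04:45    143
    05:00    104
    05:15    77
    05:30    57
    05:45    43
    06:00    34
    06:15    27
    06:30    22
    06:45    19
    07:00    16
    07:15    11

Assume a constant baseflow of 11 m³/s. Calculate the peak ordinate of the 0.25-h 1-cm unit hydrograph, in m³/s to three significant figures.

U_p ≈ 52.9 m³/s

Direct runoff: 0.0, 21.0, 74.0, 132.0, 93.0, 66.0, 46.0, 32.0, 23.0, 16.0, 11.0, 8.0, 5.0, 0.0 m³/s; ΣQ_DR = 527.0 m³/s, peak = 132.0 m³/s.
Runoff depth d = ΣQ_DR·Δt / A = 527.0 × 900 / (19 km²) = 24.96 mm.
The 1-cm UH is the DRH scaled by (10 mm)/d, so U_p = 132.0 × 10/24.96 = 52.9 m³/s.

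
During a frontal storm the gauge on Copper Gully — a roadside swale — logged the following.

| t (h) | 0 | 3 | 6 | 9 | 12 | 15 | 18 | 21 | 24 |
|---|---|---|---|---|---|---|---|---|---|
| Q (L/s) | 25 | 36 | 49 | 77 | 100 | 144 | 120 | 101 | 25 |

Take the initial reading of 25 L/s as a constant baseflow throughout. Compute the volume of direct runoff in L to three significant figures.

V ≈ 4.88 × 10^6 L

Direct-runoff ordinates (Q − Q_b): 0.0, 11.0, 24.0, 52.0, 75.0, 119.0, 95.0, 76.0, 0.0 L/s.
ΣQ_DR = 452.0 L/s.
With Δt = 3 h = 10800 s, V = ΣQ_DR · Δt = 452.0 × 10800 = 4.88 × 10^6 L.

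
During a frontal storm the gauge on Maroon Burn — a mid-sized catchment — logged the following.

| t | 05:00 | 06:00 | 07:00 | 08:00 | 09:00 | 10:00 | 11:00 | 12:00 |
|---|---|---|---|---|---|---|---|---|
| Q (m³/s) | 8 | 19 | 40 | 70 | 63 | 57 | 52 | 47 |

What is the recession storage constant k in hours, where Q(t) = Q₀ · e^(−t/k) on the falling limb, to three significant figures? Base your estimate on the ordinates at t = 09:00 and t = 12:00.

On the falling limb, Q drops from 63 to 47 m³/s between t = 09:00 and t = 12:00 (Δt = 3 h).
k = −Δt / ln(Q₂/Q₁) = −3 / ln(47/63) = 10.2 h.

k ≈ 10.2 h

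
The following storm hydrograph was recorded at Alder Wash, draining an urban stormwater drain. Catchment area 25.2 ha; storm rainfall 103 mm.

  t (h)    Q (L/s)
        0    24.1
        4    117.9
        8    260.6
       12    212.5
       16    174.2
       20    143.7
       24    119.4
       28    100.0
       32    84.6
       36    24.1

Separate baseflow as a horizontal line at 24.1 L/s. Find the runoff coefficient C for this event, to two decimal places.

ΣQ_DR = 1020 L/s; V = ΣQ_DR·Δt = 1.469 × 10^7 L.
Runoff depth d = V / A = 58.29 mm.
C = d / P = 58.29 / 103 = 0.57.

C ≈ 0.57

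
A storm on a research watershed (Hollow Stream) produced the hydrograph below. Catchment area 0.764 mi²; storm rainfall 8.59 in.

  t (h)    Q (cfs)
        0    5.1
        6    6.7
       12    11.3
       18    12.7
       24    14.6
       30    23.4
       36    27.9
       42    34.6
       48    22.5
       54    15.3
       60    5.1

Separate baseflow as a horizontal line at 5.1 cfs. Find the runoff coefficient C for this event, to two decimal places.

ΣQ_DR = 123.1 cfs; V = ΣQ_DR·Δt = 2.659 × 10^6 ft³.
Runoff depth d = V / A = 1.498 in.
C = d / P = 1.498 / 8.59 = 0.17.

C ≈ 0.17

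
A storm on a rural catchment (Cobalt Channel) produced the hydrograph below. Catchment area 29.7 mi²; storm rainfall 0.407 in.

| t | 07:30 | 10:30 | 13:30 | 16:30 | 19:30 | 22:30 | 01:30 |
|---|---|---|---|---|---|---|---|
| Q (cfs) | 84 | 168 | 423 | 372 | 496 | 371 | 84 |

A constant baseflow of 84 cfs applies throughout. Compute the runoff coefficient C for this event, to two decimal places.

C ≈ 0.54

ΣQ_DR = 1410 cfs; V = ΣQ_DR·Δt = 1.523 × 10^7 ft³.
Runoff depth d = V / A = 0.2207 in.
C = d / P = 0.2207 / 0.407 = 0.54.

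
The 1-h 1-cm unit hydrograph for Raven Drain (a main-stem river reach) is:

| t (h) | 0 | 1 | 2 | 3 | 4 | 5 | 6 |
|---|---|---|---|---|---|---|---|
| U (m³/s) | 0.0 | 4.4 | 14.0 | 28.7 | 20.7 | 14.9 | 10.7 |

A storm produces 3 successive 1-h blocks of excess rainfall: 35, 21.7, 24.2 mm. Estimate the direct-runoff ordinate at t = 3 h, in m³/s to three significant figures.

By discrete convolution, Q_j = Σ (P_i / 10 mm) · U_{j−i}.
At t = 3 h (j=3): Q = (35/10)·28.7 + (21.7/10)·14.0 + (24.2/10)·4.4 = 141 m³/s.

Q ≈ 141 m³/s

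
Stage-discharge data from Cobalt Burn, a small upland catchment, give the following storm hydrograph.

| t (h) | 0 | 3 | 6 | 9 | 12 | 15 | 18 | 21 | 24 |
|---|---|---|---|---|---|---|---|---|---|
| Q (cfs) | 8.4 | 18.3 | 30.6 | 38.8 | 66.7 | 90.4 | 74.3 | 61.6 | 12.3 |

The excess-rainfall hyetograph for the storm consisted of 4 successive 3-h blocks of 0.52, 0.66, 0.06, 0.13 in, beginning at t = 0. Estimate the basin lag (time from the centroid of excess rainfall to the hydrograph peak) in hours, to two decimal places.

Centroid of excess rainfall: t_c = Σ P_i·t̄_i / ΣP_i = 4.0620 h (block centres at 1.5, 4.5, 7.5, 10.5 h).
Hydrograph peak occurs at t = 15 h, so basin lag t_L = 15 − 4.0620 = 10.94 h.

t_L ≈ 10.94 h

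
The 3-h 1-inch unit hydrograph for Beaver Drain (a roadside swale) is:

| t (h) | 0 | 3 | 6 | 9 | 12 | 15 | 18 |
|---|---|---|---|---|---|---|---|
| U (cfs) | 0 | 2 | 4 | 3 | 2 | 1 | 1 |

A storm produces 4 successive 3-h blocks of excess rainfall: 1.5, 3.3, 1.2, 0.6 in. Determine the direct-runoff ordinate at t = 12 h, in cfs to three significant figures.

By discrete convolution, Q_j = Σ (P_i / 1 in) · U_{j−i}.
At t = 12 h (j=4): Q = (1.5/1)·2 + (3.3/1)·3 + (1.2/1)·4 + (0.6/1)·2 = 18.9 cfs.

Q ≈ 18.9 cfs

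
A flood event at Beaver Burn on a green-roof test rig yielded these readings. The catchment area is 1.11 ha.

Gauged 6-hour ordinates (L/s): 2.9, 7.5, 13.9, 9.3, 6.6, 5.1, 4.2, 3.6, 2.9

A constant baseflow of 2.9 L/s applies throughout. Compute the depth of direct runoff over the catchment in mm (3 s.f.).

d ≈ 58.2 mm

Direct runoff: 0.0, 4.6, 11.0, 6.4, 3.7, 2.2, 1.3, 0.7, 0.0 L/s; ΣQ_DR = 29.90 L/s.
V = ΣQ_DR · Δt = 29.90 × 21600 s = 6.458 × 10^5 L.
Over A = 1.11 ha, depth = V / A = 58.2 mm.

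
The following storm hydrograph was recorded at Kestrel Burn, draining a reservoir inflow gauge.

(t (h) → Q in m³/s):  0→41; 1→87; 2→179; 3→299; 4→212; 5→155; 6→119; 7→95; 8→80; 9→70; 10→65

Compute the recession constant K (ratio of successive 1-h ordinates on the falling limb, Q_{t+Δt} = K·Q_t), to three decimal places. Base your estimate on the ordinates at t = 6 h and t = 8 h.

Using the recession-limb readings at t = 6 h and t = 8 h: Q falls from 119 to 80 m³/s over 2 intervals.
K = (Q₂/Q₁)^(1/2) = (80/119)^(1/2) = 0.820.

K ≈ 0.820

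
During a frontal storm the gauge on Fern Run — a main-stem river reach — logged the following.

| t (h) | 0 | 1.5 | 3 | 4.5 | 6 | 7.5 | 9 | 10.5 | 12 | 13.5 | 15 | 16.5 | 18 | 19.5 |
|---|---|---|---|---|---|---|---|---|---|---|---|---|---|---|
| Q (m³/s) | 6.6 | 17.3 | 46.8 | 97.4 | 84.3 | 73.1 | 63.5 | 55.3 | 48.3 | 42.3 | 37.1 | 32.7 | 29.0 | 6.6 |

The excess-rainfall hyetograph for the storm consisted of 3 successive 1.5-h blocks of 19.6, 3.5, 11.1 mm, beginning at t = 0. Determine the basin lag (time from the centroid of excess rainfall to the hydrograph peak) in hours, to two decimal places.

Centroid of excess rainfall: t_c = Σ P_i·t̄_i / ΣP_i = 1.8772 h (block centres at 0.75, 2.25, 3.75 h).
Hydrograph peak occurs at t = 4.5 h, so basin lag t_L = 4.5 − 1.8772 = 2.62 h.

t_L ≈ 2.62 h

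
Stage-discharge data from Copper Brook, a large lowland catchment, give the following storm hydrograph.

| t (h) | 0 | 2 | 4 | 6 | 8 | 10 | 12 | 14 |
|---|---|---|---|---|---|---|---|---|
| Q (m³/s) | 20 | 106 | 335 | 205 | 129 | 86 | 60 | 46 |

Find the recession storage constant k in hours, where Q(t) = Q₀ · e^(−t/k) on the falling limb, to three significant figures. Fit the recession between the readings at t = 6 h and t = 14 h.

On the falling limb, Q drops from 205 to 46 m³/s between t = 6 h and t = 14 h (Δt = 8 h).
k = −Δt / ln(Q₂/Q₁) = −8 / ln(46/205) = 5.35 h.

k ≈ 5.35 h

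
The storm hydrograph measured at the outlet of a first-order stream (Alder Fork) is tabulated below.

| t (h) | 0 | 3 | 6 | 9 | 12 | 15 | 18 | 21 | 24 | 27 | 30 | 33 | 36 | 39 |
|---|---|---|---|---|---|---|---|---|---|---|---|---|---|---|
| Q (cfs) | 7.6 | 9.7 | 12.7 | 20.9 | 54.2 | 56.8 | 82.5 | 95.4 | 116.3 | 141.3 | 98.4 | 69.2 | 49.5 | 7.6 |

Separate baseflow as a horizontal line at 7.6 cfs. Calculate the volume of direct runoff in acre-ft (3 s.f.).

Direct-runoff ordinates (Q − Q_b): 0.0, 2.1, 5.1, 13.3, 46.6, 49.2, 74.9, 87.8, 108.7, 133.7, 90.8, 61.6, 41.9, 0.0 cfs.
ΣQ_DR = 715.7 cfs.
With Δt = 3 h = 10800 s, V = ΣQ_DR · Δt = 715.7 × 10800 = 7.73 × 10^6 ft³ = 177 acre-ft.

V ≈ 177 acre-ft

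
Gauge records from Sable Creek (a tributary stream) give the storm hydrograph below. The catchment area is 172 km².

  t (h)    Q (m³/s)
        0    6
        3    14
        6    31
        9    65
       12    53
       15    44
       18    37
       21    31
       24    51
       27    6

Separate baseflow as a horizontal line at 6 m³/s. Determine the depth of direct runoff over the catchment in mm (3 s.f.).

Direct runoff: 0.0, 8.0, 25.0, 59.0, 47.0, 38.0, 31.0, 25.0, 45.0, 0.0 m³/s; ΣQ_DR = 278.0 m³/s.
V = ΣQ_DR · Δt = 278.0 × 10800 s = 3.002 × 10^6 m³.
Over A = 172 km², depth = V / A = 17.5 mm.

d ≈ 17.5 mm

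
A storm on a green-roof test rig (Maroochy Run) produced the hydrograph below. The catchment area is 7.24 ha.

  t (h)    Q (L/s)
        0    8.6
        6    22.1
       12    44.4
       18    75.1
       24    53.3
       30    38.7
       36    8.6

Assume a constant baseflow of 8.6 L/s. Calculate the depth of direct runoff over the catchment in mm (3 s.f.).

d ≈ 56.9 mm

Direct runoff: 0.0, 13.5, 35.8, 66.5, 44.7, 30.1, 0.0 L/s; ΣQ_DR = 190.6 L/s.
V = ΣQ_DR · Δt = 190.6 × 21600 s = 4.117 × 10^6 L.
Over A = 7.24 ha, depth = V / A = 56.9 mm.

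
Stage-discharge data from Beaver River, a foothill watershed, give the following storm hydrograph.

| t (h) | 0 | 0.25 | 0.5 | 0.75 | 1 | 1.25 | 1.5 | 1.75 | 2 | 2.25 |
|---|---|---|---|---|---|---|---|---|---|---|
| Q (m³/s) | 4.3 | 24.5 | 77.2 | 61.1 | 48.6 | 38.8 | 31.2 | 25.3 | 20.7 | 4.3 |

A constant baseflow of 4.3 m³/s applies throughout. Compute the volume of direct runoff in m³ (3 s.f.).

Direct-runoff ordinates (Q − Q_b): 0.0, 20.2, 72.9, 56.8, 44.3, 34.5, 26.9, 21.0, 16.4, 0.0 m³/s.
ΣQ_DR = 293.0 m³/s.
With Δt = 0.25 h = 900 s, V = ΣQ_DR · Δt = 293.0 × 900 = 2.64 × 10^5 m³.

V ≈ 2.64 × 10^5 m³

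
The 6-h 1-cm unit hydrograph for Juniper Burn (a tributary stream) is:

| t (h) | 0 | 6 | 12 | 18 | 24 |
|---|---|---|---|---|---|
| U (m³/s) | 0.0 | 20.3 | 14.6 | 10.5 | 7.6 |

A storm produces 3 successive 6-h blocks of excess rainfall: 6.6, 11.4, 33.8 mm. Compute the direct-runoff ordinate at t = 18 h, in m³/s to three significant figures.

By discrete convolution, Q_j = Σ (P_i / 10 mm) · U_{j−i}.
At t = 18 h (j=3): Q = (6.6/10)·10.5 + (11.4/10)·14.6 + (33.8/10)·20.3 = 92.2 m³/s.

Q ≈ 92.2 m³/s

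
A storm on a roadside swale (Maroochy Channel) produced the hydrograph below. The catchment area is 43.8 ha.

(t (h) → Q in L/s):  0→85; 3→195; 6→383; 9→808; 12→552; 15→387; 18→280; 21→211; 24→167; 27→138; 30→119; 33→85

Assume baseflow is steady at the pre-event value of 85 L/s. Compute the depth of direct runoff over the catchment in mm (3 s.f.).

d ≈ 58.9 mm

Direct runoff: 0.0, 110.0, 298.0, 723.0, 467.0, 302.0, 195.0, 126.0, 82.0, 53.0, 34.0, 0.0 L/s; ΣQ_DR = 2390 L/s.
V = ΣQ_DR · Δt = 2390 × 10800 s = 2.581 × 10^7 L.
Over A = 43.8 ha, depth = V / A = 58.9 mm.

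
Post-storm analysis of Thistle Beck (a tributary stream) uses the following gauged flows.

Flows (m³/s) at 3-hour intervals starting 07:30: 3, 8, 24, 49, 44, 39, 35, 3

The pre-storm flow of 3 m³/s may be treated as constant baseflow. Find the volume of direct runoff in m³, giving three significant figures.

Direct-runoff ordinates (Q − Q_b): 0.0, 5.0, 21.0, 46.0, 41.0, 36.0, 32.0, 0.0 m³/s.
ΣQ_DR = 181.0 m³/s.
With Δt = 3 h = 10800 s, V = ΣQ_DR · Δt = 181.0 × 10800 = 1.95 × 10^6 m³.

V ≈ 1.95 × 10^6 m³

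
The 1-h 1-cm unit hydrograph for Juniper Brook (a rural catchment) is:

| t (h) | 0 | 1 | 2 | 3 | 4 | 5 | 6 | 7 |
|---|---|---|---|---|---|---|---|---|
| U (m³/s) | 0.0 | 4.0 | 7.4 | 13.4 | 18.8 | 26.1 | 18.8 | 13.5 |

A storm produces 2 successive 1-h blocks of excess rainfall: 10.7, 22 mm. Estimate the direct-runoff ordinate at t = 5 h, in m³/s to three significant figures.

Q ≈ 69.3 m³/s

By discrete convolution, Q_j = Σ (P_i / 10 mm) · U_{j−i}.
At t = 5 h (j=5): Q = (10.7/10)·26.1 + (22/10)·18.8 = 69.3 m³/s.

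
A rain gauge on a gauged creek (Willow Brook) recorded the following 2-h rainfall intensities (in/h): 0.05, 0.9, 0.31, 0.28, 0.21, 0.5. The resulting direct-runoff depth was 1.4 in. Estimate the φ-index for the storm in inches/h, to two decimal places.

Only the 2 blocks with intensity above φ contribute runoff: 0.9, 0.5 in/h.
Σ(I−φ)·Δt = d  ⇒  (0.9+0.5 − 2φ)·2 = 1.4
φ = (1.400 − 1.4/2) / 2 = 0.35 in/h.

φ ≈ 0.35 in/h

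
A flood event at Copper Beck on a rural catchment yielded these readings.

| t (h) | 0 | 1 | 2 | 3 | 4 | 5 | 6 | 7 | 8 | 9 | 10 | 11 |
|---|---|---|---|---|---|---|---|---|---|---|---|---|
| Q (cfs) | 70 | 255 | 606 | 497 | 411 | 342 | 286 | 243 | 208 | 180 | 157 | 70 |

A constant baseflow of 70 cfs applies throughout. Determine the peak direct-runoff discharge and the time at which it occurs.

Subtracting baseflow gives direct-runoff ordinates: 0.0, 185.0, 536.0, 427.0, 341.0, 272.0, 216.0, 173.0, 138.0, 110.0, 87.0, 0.0 cfs.
The maximum is 536.0 cfs, occurring at the reading for t = 2 h.

Q_p = 536.0 cfs at t = 2 h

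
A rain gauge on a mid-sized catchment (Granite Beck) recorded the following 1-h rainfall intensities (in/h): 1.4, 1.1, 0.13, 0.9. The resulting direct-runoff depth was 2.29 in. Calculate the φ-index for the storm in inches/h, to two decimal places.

φ ≈ 0.37 in/h

Only the 3 blocks with intensity above φ contribute runoff: 1.4, 1.1, 0.9 in/h.
Σ(I−φ)·Δt = d  ⇒  (1.4+1.1+0.9 − 3φ)·1 = 2.29
φ = (3.400 − 2.29/1) / 3 = 0.37 in/h.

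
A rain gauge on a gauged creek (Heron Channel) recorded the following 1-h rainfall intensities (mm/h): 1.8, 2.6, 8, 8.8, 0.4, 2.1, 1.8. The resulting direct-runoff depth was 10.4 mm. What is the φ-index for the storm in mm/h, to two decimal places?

φ ≈ 3.20 mm/h

Only the 2 blocks with intensity above φ contribute runoff: 8, 8.8 mm/h.
Σ(I−φ)·Δt = d  ⇒  (8+8.8 − 2φ)·1 = 10.4
φ = (16.80 − 10.4/1) / 2 = 3.20 mm/h.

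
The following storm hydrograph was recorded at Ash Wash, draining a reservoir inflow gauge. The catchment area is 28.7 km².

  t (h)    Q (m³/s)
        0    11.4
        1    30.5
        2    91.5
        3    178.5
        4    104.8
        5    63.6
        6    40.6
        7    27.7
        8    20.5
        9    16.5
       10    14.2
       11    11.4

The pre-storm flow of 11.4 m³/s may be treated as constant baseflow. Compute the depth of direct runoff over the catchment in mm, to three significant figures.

Direct runoff: 0.0, 19.1, 80.1, 167.1, 93.4, 52.2, 29.2, 16.3, 9.1, 5.1, 2.8, 0.0 m³/s; ΣQ_DR = 474.4 m³/s.
V = ΣQ_DR · Δt = 474.4 × 3600 s = 1.708 × 10^6 m³.
Over A = 28.7 km², depth = V / A = 59.5 mm.

d ≈ 59.5 mm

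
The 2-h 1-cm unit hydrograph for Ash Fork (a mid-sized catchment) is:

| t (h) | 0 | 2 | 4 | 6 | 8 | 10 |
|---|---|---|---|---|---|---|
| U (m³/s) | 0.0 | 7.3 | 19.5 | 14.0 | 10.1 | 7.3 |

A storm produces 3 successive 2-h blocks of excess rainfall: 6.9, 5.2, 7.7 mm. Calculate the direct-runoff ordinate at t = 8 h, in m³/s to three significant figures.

By discrete convolution, Q_j = Σ (P_i / 10 mm) · U_{j−i}.
At t = 8 h (j=4): Q = (6.9/10)·10.1 + (5.2/10)·14.0 + (7.7/10)·19.5 = 29.3 m³/s.

Q ≈ 29.3 m³/s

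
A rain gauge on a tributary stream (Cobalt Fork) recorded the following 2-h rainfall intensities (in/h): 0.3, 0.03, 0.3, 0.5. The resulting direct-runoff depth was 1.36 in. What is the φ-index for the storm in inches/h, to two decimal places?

Only the 3 blocks with intensity above φ contribute runoff: 0.3, 0.3, 0.5 in/h.
Σ(I−φ)·Δt = d  ⇒  (0.3+0.3+0.5 − 3φ)·2 = 1.36
φ = (1.100 − 1.36/2) / 3 = 0.14 in/h.

φ ≈ 0.14 in/h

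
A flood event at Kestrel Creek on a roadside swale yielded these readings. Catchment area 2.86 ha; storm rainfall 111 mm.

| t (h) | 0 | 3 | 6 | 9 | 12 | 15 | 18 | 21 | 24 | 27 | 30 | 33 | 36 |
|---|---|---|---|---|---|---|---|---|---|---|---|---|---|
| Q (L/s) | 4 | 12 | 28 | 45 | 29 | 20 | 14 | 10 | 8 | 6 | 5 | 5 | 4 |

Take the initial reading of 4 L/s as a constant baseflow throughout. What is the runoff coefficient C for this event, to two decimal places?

ΣQ_DR = 138.0 L/s; V = ΣQ_DR·Δt = 1.490 × 10^6 L.
Runoff depth d = V / A = 52.11 mm.
C = d / P = 52.11 / 111 = 0.47.

C ≈ 0.47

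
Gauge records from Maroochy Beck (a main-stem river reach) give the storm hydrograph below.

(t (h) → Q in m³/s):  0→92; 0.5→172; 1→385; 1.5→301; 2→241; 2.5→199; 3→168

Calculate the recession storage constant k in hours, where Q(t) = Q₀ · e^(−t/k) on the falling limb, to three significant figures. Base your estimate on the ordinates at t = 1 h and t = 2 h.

On the falling limb, Q drops from 385 to 241 m³/s between t = 1 h and t = 2 h (Δt = 1 h).
k = −Δt / ln(Q₂/Q₁) = −1 / ln(241/385) = 2.13 h.

k ≈ 2.13 h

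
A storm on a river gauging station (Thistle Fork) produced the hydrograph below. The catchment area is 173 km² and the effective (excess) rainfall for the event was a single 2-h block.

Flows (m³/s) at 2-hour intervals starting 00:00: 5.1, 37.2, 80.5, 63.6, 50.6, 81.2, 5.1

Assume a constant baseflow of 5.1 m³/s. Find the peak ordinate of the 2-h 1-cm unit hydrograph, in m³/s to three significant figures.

U_p ≈ 63.6 m³/s

Direct runoff: 0.0, 32.1, 75.4, 58.5, 45.5, 76.1, 0.0 m³/s; ΣQ_DR = 287.6 m³/s, peak = 76.1 m³/s.
Runoff depth d = ΣQ_DR·Δt / A = 287.6 × 7200 / (173 km²) = 11.97 mm.
The 1-cm UH is the DRH scaled by (10 mm)/d, so U_p = 76.1 × 10/11.97 = 63.6 m³/s.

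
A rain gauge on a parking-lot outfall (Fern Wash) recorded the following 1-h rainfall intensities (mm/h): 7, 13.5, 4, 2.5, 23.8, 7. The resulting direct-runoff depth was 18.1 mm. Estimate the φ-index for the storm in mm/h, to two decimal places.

φ ≈ 9.60 mm/h

Only the 2 blocks with intensity above φ contribute runoff: 13.5, 23.8 mm/h.
Σ(I−φ)·Δt = d  ⇒  (13.5+23.8 − 2φ)·1 = 18.1
φ = (37.30 − 18.1/1) / 2 = 9.60 mm/h.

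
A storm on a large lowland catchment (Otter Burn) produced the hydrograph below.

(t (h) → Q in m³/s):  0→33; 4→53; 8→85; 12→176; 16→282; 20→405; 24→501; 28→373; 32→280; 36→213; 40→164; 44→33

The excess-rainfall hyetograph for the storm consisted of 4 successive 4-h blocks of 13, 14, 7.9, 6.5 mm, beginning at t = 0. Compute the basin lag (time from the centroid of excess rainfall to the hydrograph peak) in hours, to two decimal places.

Centroid of excess rainfall: t_c = Σ P_i·t̄_i / ΣP_i = 6.7633 h (block centres at 2, 6, 10, 14 h).
Hydrograph peak occurs at t = 24 h, so basin lag t_L = 24 − 6.7633 = 17.24 h.

t_L ≈ 17.24 h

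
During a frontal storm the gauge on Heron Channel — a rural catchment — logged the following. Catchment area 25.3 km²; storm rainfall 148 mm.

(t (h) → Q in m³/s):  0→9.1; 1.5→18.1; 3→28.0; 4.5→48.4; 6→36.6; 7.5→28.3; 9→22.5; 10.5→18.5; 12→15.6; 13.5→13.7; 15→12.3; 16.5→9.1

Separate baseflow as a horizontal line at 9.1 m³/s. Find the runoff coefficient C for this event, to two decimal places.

C ≈ 0.22

ΣQ_DR = 151.0 m³/s; V = ΣQ_DR·Δt = 8.154 × 10^5 m³.
Runoff depth d = V / A = 32.23 mm.
C = d / P = 32.23 / 148 = 0.22.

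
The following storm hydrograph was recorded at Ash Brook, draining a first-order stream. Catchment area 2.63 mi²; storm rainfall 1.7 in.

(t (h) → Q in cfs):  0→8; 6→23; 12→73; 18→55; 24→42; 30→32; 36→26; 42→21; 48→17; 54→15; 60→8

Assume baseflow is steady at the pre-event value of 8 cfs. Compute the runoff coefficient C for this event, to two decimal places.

C ≈ 0.48

ΣQ_DR = 232.0 cfs; V = ΣQ_DR·Δt = 5.011 × 10^6 ft³.
Runoff depth d = V / A = 0.8202 in.
C = d / P = 0.8202 / 1.7 = 0.48.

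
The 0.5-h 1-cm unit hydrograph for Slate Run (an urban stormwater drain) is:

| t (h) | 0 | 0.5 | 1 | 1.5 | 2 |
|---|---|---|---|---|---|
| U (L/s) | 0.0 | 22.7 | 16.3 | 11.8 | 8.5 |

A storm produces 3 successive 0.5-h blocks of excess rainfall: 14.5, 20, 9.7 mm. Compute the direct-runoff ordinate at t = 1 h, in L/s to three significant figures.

Q ≈ 69.0 L/s

By discrete convolution, Q_j = Σ (P_i / 10 mm) · U_{j−i}.
At t = 1 h (j=2): Q = (14.5/10)·16.3 + (20/10)·22.7 + (9.7/10)·0.0 = 69.0 L/s.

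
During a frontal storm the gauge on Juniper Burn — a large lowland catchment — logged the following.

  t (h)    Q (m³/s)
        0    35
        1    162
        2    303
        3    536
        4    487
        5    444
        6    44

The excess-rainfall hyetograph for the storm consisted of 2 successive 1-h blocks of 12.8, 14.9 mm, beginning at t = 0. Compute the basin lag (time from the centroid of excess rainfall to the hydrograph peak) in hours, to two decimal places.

Centroid of excess rainfall: t_c = Σ P_i·t̄_i / ΣP_i = 1.0379 h (block centres at 0.5, 1.5 h).
Hydrograph peak occurs at t = 3 h, so basin lag t_L = 3 − 1.0379 = 1.96 h.

t_L ≈ 1.96 h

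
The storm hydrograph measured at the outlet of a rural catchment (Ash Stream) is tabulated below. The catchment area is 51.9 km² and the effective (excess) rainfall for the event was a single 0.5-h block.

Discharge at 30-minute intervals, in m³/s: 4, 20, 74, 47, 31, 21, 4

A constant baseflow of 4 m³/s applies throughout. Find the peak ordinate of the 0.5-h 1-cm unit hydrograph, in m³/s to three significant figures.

U_p ≈ 117 m³/s

Direct runoff: 0.0, 16.0, 70.0, 43.0, 27.0, 17.0, 0.0 m³/s; ΣQ_DR = 173.0 m³/s, peak = 70.0 m³/s.
Runoff depth d = ΣQ_DR·Δt / A = 173.0 × 1800 / (51.9 km²) = 6.000 mm.
The 1-cm UH is the DRH scaled by (10 mm)/d, so U_p = 70.0 × 10/6.000 = 117 m³/s.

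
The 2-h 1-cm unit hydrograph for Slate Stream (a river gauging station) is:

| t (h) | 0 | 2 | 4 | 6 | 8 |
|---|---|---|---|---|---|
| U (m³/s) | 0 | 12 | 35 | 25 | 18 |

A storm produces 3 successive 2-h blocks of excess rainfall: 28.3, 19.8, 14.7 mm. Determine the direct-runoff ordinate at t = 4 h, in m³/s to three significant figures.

Q ≈ 123 m³/s

By discrete convolution, Q_j = Σ (P_i / 10 mm) · U_{j−i}.
At t = 4 h (j=2): Q = (28.3/10)·35 + (19.8/10)·12 + (14.7/10)·0 = 123 m³/s.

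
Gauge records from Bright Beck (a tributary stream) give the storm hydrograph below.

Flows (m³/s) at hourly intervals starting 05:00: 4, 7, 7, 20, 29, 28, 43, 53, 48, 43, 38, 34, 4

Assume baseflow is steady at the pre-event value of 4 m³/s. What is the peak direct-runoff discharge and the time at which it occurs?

Q_p = 49.0 m³/s at t = 12:00

Subtracting baseflow gives direct-runoff ordinates: 0.0, 3.0, 3.0, 16.0, 25.0, 24.0, 39.0, 49.0, 44.0, 39.0, 34.0, 30.0, 0.0 m³/s.
The maximum is 49.0 m³/s, occurring at the reading for t = 12:00.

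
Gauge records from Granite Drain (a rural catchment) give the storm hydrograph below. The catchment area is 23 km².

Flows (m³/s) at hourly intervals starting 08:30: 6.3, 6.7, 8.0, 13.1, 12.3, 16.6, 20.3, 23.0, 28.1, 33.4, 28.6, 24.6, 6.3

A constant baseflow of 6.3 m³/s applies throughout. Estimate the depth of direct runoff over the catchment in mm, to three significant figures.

d ≈ 22.8 mm

Direct runoff: 0.0, 0.4, 1.7, 6.8, 6.0, 10.3, 14.0, 16.7, 21.8, 27.1, 22.3, 18.3, 0.0 m³/s; ΣQ_DR = 145.4 m³/s.
V = ΣQ_DR · Δt = 145.4 × 3600 s = 5.234 × 10^5 m³.
Over A = 23 km², depth = V / A = 22.8 mm.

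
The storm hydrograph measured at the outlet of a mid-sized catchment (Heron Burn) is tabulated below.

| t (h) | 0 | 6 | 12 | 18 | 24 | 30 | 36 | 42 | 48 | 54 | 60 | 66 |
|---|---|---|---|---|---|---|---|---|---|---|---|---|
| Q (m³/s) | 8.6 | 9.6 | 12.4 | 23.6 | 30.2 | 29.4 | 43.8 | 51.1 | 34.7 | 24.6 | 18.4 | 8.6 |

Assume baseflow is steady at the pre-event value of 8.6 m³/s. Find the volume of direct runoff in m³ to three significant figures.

V ≈ 4.14 × 10^6 m³

Direct-runoff ordinates (Q − Q_b): 0.0, 1.0, 3.8, 15.0, 21.6, 20.8, 35.2, 42.5, 26.1, 16.0, 9.8, 0.0 m³/s.
ΣQ_DR = 191.8 m³/s.
With Δt = 6 h = 21600 s, V = ΣQ_DR · Δt = 191.8 × 21600 = 4.14 × 10^6 m³.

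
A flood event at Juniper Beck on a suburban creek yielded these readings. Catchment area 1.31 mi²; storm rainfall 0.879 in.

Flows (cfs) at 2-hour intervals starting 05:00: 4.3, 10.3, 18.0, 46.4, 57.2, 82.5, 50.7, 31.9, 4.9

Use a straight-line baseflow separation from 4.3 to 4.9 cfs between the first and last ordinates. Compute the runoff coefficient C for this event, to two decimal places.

ΣQ_DR = 264.8 cfs; V = ΣQ_DR·Δt = 1.907 × 10^6 ft³.
Runoff depth d = V / A = 0.6265 in.
C = d / P = 0.6265 / 0.879 = 0.71.

C ≈ 0.71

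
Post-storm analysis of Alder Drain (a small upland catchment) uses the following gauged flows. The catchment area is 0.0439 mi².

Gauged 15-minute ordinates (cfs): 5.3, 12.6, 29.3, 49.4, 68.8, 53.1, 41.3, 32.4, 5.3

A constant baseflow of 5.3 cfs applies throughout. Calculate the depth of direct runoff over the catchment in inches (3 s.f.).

d ≈ 2.20 in

Direct runoff: 0.0, 7.3, 24.0, 44.1, 63.5, 47.8, 36.0, 27.1, 0.0 cfs; ΣQ_DR = 249.8 cfs.
V = ΣQ_DR · Δt = 249.8 × 900 s = 2.248 × 10^5 ft³.
Over A = 0.0439 mi², depth = V / A = 2.20 in.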